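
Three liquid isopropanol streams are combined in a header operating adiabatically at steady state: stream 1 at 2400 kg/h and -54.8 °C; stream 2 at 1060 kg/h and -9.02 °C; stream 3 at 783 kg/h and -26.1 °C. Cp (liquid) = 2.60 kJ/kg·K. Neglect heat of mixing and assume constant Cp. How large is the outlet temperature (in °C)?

No heat crosses the boundary, so H_out = H_in.
T_out = Σ ṁᵢCp,ᵢTᵢ / Σ ṁᵢCp,ᵢ
      = -419950 / 11032 = -38.067 °C

T_out = -38.1 °C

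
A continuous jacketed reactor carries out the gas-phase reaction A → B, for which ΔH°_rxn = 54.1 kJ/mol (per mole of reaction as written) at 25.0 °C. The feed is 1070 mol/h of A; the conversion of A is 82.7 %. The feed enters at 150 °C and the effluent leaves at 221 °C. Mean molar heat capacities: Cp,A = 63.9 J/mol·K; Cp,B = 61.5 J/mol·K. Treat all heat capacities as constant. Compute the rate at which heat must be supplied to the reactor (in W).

Extent of reaction ξ = 0.827 × 1070 = 884.89 mol/h
Reaction term: ξ·ΔH°_rxn = 884.89 × 54.1 = 47873 kJ/h
Sensible, feed 150→25 °C: -8546.6 kJ/h
Outlet flows (mol/h): A 185.11, B 884.89
Sensible, products 25→221 °C: 12985 kJ/h
Q = ΔH = 52311 kJ/h = 14.531 kW
Heat supplied = 14531 W

Q_in = 14500 W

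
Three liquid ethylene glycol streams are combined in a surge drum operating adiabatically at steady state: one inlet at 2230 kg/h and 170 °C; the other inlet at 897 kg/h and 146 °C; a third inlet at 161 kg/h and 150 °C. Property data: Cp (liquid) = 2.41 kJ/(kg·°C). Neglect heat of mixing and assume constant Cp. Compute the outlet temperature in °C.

Energy balance with Q = 0: Σ ṁᵢCp,ᵢ(T_out − Tᵢ) = 0
Σ ṁᵢCp,ᵢTᵢ = 2230×2.41×170 + 897×2.41×146 + 161×2.41×150 = 1.2875e+06
Σ ṁᵢCp,ᵢ = 2230×2.41 + 897×2.41 + 161×2.41 = 7924.1
T_out = 1.2875e+06 / 7924.1 = 162.47 °C

T_out = 162 °C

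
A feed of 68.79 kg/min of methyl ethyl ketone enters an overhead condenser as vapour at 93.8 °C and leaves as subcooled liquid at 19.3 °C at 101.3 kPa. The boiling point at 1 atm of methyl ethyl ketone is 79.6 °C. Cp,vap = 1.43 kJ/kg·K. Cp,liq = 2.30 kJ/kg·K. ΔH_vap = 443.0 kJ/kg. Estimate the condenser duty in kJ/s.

Q_c = 690 kJ/s

vapour 93.8→79.6 °C: -20.306 kJ/kg
condensation at 79.6 °C: -443 kJ/kg
liquid 79.6→19.3 °C: -138.69 kJ/kg
Δh = -20.306 + -443 + -138.69 = -602 kJ/kg
Q = ṁ·Δh = 68.79 kg/min × -602 kJ/kg = -41411 kJ/min
|Q| = 690.19 kW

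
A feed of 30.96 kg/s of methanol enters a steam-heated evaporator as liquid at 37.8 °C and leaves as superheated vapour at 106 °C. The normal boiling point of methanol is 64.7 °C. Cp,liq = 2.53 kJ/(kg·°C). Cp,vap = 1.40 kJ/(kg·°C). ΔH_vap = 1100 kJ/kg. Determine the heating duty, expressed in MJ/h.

liquid 37.8→64.7 °C: 68.057 kJ/kg
vaporisation at 64.7 °C: 1100 kJ/kg
vapour 64.7→106 °C: 57.82 kJ/kg
Δh = 68.057 + 1100 + 57.82 = 1225.9 kJ/kg
Q = ṁ·Δh = 30.96 kg/s × 1225.9 kJ/kg = 37953 kJ/s
|Q| = 37953 kW = 136630 MJ/h

Q = 137000 MJ/h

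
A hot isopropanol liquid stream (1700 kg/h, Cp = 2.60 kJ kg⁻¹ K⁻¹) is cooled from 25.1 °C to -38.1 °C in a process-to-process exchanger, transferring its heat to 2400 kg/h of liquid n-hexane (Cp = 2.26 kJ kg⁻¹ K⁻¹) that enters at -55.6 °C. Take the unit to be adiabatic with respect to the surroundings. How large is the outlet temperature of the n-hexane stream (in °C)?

T_c,out = -4.10 °C

Heat released by hot stream: Q = 1700 × 2.60 × (25.1 − -38.1) = 279340 kJ/h
Energy balance on cold side (adiabatic exchanger): Q = ṁ_c·Cp_c·(T_c,out − T_c,in)
T_c,out = -55.6 + 279340/(2400 × 2.26) = -4.0985 °C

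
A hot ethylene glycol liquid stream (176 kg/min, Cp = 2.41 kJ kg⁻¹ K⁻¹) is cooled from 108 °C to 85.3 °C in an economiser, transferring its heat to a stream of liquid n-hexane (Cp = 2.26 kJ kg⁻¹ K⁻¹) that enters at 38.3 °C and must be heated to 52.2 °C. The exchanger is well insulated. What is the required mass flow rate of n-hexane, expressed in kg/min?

ṁ_c = 307 kg/min

Heat released by hot stream: Q = 176 × 2.41 × (108 − 85.3) = 9628.4 kJ/min
Energy balance on cold side (adiabatic exchanger): Q = ṁ_c·Cp_c·(T_c,out − T_c,in)
ṁ_c = 9628.4 / [2.26 × (52.2 − 38.3)] = 306.5 kg/min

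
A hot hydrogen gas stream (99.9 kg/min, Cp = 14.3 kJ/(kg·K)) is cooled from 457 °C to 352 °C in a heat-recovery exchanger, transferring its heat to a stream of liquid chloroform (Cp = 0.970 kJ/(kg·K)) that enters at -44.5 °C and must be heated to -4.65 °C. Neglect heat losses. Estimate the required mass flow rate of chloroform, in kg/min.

Heat released by hot stream: Q = 99.9 × 14.3 × (457 − 352) = 150000 kJ/min
Energy balance on cold side (adiabatic exchanger): Q = ṁ_c·Cp_c·(T_c,out − T_c,in)
ṁ_c = 150000 / [0.970 × (-4.65 − -44.5)] = 3880.5 kg/min

ṁ_c = 3880 kg/min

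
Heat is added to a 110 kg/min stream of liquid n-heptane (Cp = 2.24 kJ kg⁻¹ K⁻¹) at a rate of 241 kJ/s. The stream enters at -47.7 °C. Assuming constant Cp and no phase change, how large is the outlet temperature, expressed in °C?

Q = 241 kJ/s = 14460 kJ/min
ΔT = Q/(ṁ·Cp) = 14460/(110×2.24) = 58.685 K
T_out = -47.7 + 58.685 = 10.985 °C

T_out = 11.0 °C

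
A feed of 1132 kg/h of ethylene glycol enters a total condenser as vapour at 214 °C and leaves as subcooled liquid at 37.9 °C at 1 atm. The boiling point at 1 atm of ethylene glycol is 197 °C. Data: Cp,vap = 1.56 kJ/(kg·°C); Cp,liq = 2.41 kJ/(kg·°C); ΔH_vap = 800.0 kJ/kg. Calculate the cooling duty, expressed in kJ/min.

vapour 214→197 °C: -26.52 kJ/kg
condensation at 197 °C: -800 kJ/kg
liquid 197→37.9 °C: -383.43 kJ/kg
Δh = -26.52 + -800 + -383.43 = -1210 kJ/kg
Q = ṁ·Δh = 1132 kg/h × -1210 kJ/kg = -1.3697e+06 kJ/h
|Q| = 380.46 kW = 22828 kJ/min

Q_c = 22800 kJ/min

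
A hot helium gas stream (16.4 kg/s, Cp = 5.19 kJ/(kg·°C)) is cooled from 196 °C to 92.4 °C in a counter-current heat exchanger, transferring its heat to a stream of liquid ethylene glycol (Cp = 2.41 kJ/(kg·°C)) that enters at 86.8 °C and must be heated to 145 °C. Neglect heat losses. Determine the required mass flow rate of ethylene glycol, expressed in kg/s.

Heat released by hot stream: Q = 16.4 × 5.19 × (196 − 92.4) = 8818 kJ/s
Energy balance on cold side (adiabatic exchanger): Q = ṁ_c·Cp_c·(T_c,out − T_c,in)
ṁ_c = 8818 / [2.41 × (145 − 86.8)] = 62.868 kg/s

ṁ_c = 62.9 kg/s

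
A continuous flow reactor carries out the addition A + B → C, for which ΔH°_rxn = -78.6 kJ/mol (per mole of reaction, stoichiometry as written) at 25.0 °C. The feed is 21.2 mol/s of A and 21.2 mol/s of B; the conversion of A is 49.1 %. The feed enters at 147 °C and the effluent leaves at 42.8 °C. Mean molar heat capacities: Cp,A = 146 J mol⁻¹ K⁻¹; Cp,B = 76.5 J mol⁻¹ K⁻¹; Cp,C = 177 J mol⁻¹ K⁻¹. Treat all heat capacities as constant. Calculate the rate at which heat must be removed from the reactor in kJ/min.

Extent of reaction ξ = 0.491 × 21.2 = 10.409 mol/s
Reaction term: ξ·ΔH°_rxn = 10.409 × -78.6 = -818.16 kJ/s
Sensible, feed 147→25 °C: -575.47 kJ/s
Outlet flows (mol/s): A 10.791, B 10.791, C 10.409
Sensible, products 25→42.8 °C: 75.532 kJ/s
Q = ΔH = -1318.1 kJ/s = -1318.1 kW
Heat removed = 79086 kJ/min

Q_out = 79100 kJ/min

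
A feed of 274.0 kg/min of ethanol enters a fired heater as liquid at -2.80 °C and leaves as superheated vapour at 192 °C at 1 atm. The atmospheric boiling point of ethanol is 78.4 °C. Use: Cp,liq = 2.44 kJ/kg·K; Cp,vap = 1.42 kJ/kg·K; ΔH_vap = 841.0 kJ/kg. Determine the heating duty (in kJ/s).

Q = 5480 kJ/s

liquid -2.80→78.4 °C: 198.13 kJ/kg
vaporisation at 78.4 °C: 841 kJ/kg
vapour 78.4→192 °C: 161.31 kJ/kg
Δh = 198.13 + 841 + 161.31 = 1200.4 kJ/kg
Q = ṁ·Δh = 274.0 kg/min × 1200.4 kJ/kg = 328920 kJ/min
|Q| = 5482 kW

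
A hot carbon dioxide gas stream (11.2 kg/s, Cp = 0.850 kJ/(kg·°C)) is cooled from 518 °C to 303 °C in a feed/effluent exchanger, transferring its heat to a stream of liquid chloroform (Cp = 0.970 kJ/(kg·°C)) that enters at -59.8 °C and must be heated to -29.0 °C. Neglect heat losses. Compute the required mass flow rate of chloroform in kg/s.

ṁ_c = 68.5 kg/s

Heat released by hot stream: Q = 11.2 × 0.850 × (518 − 303) = 2046.8 kJ/s
Energy balance on cold side (adiabatic exchanger): Q = ṁ_c·Cp_c·(T_c,out − T_c,in)
ṁ_c = 2046.8 / [0.970 × (-29.0 − -59.8)] = 68.51 kg/s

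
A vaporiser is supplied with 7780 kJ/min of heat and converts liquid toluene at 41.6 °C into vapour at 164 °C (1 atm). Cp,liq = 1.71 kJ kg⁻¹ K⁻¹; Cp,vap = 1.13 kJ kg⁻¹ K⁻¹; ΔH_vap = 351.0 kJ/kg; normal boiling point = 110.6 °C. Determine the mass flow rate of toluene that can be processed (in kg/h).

Δh = 1.71×(110.6−41.6) + 351.0 + 1.13×(164−110.6) = 529.33 kJ/kg
Q = 7780 kJ/min = 129.67 kJ/s = 466800 kJ/h
ṁ = Q/Δh = 466800 / 529.33 = 881.87 kg/h

ṁ = 882 kg/h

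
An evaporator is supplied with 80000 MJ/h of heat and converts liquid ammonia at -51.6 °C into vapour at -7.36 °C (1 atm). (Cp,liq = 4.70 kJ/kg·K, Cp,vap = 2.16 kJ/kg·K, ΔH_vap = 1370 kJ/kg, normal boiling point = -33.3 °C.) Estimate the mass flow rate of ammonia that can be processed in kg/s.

ṁ = 14.7 kg/s

Δh = 4.70×(-33.3−-51.6) + 1370 + 2.16×(-7.36−-33.3) = 1512 kJ/kg
Q = 80000 MJ/h = 22222 kJ/s = 22222 kJ/s
ṁ = Q/Δh = 22222 / 1512 = 14.697 kg/s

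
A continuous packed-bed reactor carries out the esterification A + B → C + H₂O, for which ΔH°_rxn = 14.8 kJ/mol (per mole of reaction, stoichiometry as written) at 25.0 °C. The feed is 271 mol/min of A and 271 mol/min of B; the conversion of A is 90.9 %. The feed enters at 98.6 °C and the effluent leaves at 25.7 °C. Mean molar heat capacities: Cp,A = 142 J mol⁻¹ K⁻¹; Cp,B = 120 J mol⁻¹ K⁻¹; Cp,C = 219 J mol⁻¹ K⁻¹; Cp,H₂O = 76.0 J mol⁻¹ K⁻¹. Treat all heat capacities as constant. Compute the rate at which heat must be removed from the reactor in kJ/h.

Extent of reaction ξ = 0.909 × 271 = 246.34 mol/min
Reaction term: ξ·ΔH°_rxn = 246.34 × 14.8 = 3645.8 kJ/min
Sensible, feed 98.6→25 °C: -5225.7 kJ/min
Outlet flows (mol/min): A 24.661, B 24.661, C 246.34, H₂O 246.34
Sensible, products 25→25.7 °C: 55.392 kJ/min
Q = ΔH = -1524.5 kJ/min = -25.409 kW
Heat removed = 91472 kJ/h

Q_out = 91500 kJ/h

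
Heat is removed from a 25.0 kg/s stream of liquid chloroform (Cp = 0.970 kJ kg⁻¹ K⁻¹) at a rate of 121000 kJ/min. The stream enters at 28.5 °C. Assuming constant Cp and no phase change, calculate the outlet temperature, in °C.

Q = 121000 kJ/min = 2016.7 kJ/s
ΔT = Q/(ṁ·Cp) = 2016.7/(25.0×0.970) = 83.162 K
T_out = 28.5 − 83.162 = -54.662 °C

T_out = -54.7 °C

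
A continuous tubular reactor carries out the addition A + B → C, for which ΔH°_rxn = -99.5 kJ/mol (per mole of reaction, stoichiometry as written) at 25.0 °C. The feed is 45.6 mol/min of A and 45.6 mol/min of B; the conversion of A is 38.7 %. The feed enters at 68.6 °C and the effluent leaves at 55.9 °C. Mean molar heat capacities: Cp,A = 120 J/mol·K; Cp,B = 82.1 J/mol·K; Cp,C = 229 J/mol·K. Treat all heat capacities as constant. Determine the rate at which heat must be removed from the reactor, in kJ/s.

Extent of reaction ξ = 0.387 × 45.6 = 17.647 mol/min
Reaction term: ξ·ΔH°_rxn = 17.647 × -99.5 = -1755.9 kJ/min
Sensible, feed 68.6→25 °C: -401.81 kJ/min
Outlet flows (mol/min): A 27.953, B 27.953, C 17.647
Sensible, products 25→55.9 °C: 299.44 kJ/min
Q = ΔH = -1858.3 kJ/min = -30.971 kW
Heat removed = 30.971 kJ/s

Q_out = 31.0 kJ/s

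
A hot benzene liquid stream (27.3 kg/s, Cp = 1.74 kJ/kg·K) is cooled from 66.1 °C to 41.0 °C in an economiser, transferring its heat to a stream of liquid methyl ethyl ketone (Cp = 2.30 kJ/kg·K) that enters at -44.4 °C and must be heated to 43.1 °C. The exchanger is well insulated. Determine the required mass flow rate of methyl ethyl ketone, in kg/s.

ṁ_c = 5.92 kg/s

Heat released by hot stream: Q = 27.3 × 1.74 × (66.1 − 41.0) = 1192.3 kJ/s
Energy balance on cold side (adiabatic exchanger): Q = ṁ_c·Cp_c·(T_c,out − T_c,in)
ṁ_c = 1192.3 / [2.30 × (43.1 − -44.4)] = 5.9245 kg/s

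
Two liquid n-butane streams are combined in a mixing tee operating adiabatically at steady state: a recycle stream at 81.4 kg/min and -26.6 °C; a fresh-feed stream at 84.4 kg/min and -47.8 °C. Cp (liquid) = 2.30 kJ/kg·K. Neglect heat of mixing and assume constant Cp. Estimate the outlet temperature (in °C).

No heat crosses the boundary, so H_out = H_in.
Σ ṁᵢCp,ᵢTᵢ = 81.4×2.30×-26.6 + 84.4×2.30×-47.8 = -14259
Σ ṁᵢCp,ᵢ = 81.4×2.30 + 84.4×2.30 = 381.34
T_out = -14259 / 381.34 = -37.392 °C

T_out = -37.4 °C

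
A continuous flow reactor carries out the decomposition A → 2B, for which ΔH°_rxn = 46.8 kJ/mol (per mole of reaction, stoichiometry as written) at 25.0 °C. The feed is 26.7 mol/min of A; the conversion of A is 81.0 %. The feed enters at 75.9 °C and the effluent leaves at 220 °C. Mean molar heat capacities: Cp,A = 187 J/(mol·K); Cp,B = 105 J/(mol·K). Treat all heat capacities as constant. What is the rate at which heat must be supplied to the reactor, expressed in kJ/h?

Q_in = 110000 kJ/h

Extent of reaction ξ = 0.810 × 26.7 = 21.627 mol/min
Reaction term: ξ·ΔH°_rxn = 21.627 × 46.8 = 1012.1 kJ/min
Sensible, feed 75.9→25 °C: -254.14 kJ/min
Outlet flows (mol/min): A 5.073, B 43.254
Sensible, products 25→220 °C: 1070.6 kJ/min
Q = ΔH = 1828.6 kJ/min = 30.477 kW
Heat supplied = 109720 kJ/h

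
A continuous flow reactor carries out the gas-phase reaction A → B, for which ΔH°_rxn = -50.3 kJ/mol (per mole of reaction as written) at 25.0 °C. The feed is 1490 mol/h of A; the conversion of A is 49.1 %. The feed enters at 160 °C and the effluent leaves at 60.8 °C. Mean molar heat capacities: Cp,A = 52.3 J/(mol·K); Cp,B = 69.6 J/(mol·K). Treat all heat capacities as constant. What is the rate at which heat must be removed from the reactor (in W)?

Extent of reaction ξ = 0.491 × 1490 = 731.59 mol/h
Reaction term: ξ·ΔH°_rxn = 731.59 × -50.3 = -36799 kJ/h
Sensible, feed 160→25 °C: -10520 kJ/h
Outlet flows (mol/h): A 758.41, B 731.59
Sensible, products 25→60.8 °C: 3242.9 kJ/h
Q = ΔH = -44076 kJ/h = -12.243 kW
Heat removed = 12243 W

Q_out = 12200 W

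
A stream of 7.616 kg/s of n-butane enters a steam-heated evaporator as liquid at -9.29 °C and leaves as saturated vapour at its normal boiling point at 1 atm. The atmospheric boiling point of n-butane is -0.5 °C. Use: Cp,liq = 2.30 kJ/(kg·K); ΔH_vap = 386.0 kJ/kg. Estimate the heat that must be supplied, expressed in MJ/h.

Q = 11100 MJ/h

liquid -9.29→-0.5 °C: 20.217 kJ/kg
vaporisation at -0.5 °C: 386 kJ/kg
Δh = 20.217 + 386 = 406.22 kJ/kg
Q = ṁ·Δh = 7.616 kg/s × 406.22 kJ/kg = 3093.7 kJ/s
|Q| = 3093.7 kW = 11137 MJ/h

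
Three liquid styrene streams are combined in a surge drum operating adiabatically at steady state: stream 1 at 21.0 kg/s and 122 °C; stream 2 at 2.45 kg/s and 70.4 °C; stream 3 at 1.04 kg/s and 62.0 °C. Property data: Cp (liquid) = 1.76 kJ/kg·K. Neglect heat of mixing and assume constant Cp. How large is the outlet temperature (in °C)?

Adiabatic, steady state ⇒ Σ ṁᵢCp,ᵢ(T_out − Tᵢ) = 0
Σ ṁᵢCp,ᵢTᵢ = 21.0×1.76×122 + 2.45×1.76×70.4 + 1.04×1.76×62.0 = 4926.2
Σ ṁᵢCp,ᵢ = 21.0×1.76 + 2.45×1.76 + 1.04×1.76 = 43.102
T_out = 4926.2 / 43.102 = 114.29 °C

T_out = 114 °C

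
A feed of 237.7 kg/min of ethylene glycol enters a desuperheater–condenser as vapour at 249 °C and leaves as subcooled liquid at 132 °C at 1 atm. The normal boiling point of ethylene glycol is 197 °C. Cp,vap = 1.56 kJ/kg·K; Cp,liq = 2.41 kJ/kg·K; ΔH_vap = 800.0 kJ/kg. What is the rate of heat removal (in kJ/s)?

Q_c = 4110 kJ/s

vapour 249→197 °C: -81.12 kJ/kg
condensation at 197 °C: -800 kJ/kg
liquid 197→132 °C: -156.65 kJ/kg
Δh = -81.12 + -800 + -156.65 = -1037.8 kJ/kg
Q = ṁ·Δh = 237.7 kg/min × -1037.8 kJ/kg = -246680 kJ/min
|Q| = 4111.3 kW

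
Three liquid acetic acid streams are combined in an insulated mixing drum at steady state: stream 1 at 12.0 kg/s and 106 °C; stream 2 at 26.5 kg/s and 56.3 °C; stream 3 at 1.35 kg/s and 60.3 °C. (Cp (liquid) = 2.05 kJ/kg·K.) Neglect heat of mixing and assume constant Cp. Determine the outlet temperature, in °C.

No heat crosses the boundary, so H_out = H_in.
T_out = Σ ṁᵢCp,ᵢTᵢ / Σ ṁᵢCp,ᵢ
      = 5833 / 81.692 = 71.402 °C

T_out = 71.4 °C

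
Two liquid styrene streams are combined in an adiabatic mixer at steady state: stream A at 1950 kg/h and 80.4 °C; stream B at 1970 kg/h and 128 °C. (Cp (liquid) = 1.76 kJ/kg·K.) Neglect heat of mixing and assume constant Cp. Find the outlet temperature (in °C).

Energy balance with Q = 0: Σ ṁᵢCp,ᵢ(T_out − Tᵢ) = 0
T_out = Σ ṁᵢCp,ᵢTᵢ / Σ ṁᵢCp,ᵢ
      = 719730 / 6899.2 = 104.32 °C

T_out = 104 °C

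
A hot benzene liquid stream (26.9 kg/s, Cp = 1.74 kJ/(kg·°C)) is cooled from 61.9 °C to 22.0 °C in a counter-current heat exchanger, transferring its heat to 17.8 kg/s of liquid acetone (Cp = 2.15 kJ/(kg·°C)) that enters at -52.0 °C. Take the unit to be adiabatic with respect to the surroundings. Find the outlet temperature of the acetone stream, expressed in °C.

T_c,out = -3.20 °C

Heat released by hot stream: Q = 26.9 × 1.74 × (61.9 − 22.0) = 1867.6 kJ/s
Energy balance on cold side (adiabatic exchanger): Q = ṁ_c·Cp_c·(T_c,out − T_c,in)
T_c,out = -52.0 + 1867.6/(17.8 × 2.15) = -3.2004 °C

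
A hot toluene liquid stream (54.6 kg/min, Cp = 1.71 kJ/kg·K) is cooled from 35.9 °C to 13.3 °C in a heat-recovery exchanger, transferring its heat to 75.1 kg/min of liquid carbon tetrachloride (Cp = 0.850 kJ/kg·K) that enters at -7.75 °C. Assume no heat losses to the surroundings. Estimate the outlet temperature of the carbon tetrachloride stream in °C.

Heat released by hot stream: Q = 54.6 × 1.71 × (35.9 − 13.3) = 2110.1 kJ/min
Energy balance on cold side (adiabatic exchanger): Q = ṁ_c·Cp_c·(T_c,out − T_c,in)
T_c,out = -7.75 + 2110.1/(75.1 × 0.850) = 25.305 °C

T_c,out = 25.3 °C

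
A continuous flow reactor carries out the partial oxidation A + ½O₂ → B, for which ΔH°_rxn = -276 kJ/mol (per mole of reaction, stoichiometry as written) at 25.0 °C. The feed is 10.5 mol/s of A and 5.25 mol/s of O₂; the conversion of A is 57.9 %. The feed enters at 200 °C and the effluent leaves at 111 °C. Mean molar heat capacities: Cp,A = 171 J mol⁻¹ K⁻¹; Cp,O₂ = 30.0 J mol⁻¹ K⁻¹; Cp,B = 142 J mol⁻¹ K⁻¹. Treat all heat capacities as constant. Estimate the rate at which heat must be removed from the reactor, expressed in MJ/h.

Q_out = 6750 MJ/h

Extent of reaction ξ = 0.579 × 10.5 = 6.0795 mol/s
Reaction term: ξ·ΔH°_rxn = 6.0795 × -276 = -1677.9 kJ/s
Sensible, feed 200→25 °C: -341.77 kJ/s
Outlet flows (mol/s): A 4.4205, O₂ 2.2103, B 6.0795
Sensible, products 25→111 °C: 144.95 kJ/s
Q = ΔH = -1874.8 kJ/s = -1874.8 kW
Heat removed = 6749.1 MJ/h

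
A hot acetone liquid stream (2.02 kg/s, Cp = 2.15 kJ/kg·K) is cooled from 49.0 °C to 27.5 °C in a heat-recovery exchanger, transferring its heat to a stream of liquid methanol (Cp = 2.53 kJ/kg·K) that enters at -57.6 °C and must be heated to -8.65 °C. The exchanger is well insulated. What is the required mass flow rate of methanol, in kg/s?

ṁ_c = 0.754 kg/s

Heat released by hot stream: Q = 2.02 × 2.15 × (49.0 − 27.5) = 93.374 kJ/s
Energy balance on cold side (adiabatic exchanger): Q = ṁ_c·Cp_c·(T_c,out − T_c,in)
ṁ_c = 93.374 / [2.53 × (-8.65 − -57.6)] = 0.75397 kg/s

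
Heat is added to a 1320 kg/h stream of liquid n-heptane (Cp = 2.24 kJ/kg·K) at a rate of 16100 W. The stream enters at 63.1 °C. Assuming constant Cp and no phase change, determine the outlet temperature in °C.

Q = 16100 W = 57960 kJ/h
ΔT = Q/(ṁ·Cp) = 57960/(1320×2.24) = 19.602 K
T_out = 63.1 + 19.602 = 82.702 °C

T_out = 82.7 °C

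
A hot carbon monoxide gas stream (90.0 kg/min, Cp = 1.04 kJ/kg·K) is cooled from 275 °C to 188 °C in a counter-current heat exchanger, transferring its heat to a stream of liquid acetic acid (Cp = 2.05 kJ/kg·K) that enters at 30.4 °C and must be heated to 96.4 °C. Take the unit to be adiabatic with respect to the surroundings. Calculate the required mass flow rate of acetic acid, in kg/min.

Heat released by hot stream: Q = 90.0 × 1.04 × (275 − 188) = 8143.2 kJ/min
Energy balance on cold side (adiabatic exchanger): Q = ṁ_c·Cp_c·(T_c,out − T_c,in)
ṁ_c = 8143.2 / [2.05 × (96.4 − 30.4)] = 60.186 kg/min

ṁ_c = 60.2 kg/min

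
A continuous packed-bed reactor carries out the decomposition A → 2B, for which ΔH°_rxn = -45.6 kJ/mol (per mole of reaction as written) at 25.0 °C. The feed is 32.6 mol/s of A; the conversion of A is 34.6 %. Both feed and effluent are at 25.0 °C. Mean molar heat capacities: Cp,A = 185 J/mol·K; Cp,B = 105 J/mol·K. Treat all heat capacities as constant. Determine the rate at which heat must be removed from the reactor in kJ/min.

Extent of reaction ξ = 0.346 × 32.6 = 11.28 mol/s
Reaction term: ξ·ΔH°_rxn = 11.28 × -45.6 = -514.35 kJ/s
Q = ΔH = -514.35 kJ/s = -514.35 kW
Heat removed = 30861 kJ/min

Q_out = 30900 kJ/min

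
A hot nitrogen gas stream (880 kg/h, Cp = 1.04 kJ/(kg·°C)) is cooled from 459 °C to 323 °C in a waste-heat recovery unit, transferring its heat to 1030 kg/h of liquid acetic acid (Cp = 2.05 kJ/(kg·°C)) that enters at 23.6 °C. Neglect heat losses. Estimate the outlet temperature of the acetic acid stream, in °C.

Heat released by hot stream: Q = 880 × 1.04 × (459 − 323) = 124470 kJ/h
Energy balance on cold side (adiabatic exchanger): Q = ṁ_c·Cp_c·(T_c,out − T_c,in)
T_c,out = 23.6 + 124470/(1030 × 2.05) = 82.547 °C

T_c,out = 82.5 °C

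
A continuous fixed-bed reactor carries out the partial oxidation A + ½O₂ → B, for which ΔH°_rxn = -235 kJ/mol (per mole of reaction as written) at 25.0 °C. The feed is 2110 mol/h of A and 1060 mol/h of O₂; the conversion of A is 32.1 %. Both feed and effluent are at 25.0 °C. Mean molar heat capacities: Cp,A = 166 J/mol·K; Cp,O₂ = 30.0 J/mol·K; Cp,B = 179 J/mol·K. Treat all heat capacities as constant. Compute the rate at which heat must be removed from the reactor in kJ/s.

Q_out = 44.2 kJ/s

Extent of reaction ξ = 0.321 × 2110 = 677.31 mol/h
Reaction term: ξ·ΔH°_rxn = 677.31 × -235 = -159170 kJ/h
Q = ΔH = -159170 kJ/h = -44.213 kW
Heat removed = 44.213 kJ/s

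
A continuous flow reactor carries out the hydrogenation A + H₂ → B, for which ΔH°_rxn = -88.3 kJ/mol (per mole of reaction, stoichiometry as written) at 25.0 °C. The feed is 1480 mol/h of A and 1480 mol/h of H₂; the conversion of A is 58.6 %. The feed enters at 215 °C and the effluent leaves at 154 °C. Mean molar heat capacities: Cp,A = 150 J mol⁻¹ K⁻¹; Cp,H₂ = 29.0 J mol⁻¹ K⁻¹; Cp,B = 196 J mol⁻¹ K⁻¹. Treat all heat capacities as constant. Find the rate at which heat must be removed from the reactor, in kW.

Extent of reaction ξ = 0.586 × 1480 = 867.28 mol/h
Reaction term: ξ·ΔH°_rxn = 867.28 × -88.3 = -76581 kJ/h
Sensible, feed 215→25 °C: -50335 kJ/h
Outlet flows (mol/h): A 612.72, H₂ 612.72, B 867.28
Sensible, products 25→154 °C: 36077 kJ/h
Q = ΔH = -90839 kJ/h = -25.233 kW
Heat removed = 25.233 kW

Q_out = 25.2 kW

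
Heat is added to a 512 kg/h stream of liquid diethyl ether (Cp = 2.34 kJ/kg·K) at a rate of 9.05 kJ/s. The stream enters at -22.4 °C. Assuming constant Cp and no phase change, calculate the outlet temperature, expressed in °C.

Q = 9.05 kJ/s = 32580 kJ/h
ΔT = Q/(ṁ·Cp) = 32580/(512×2.34) = 27.194 K
T_out = -22.4 + 27.194 = 4.7935 °C

T_out = 4.79 °C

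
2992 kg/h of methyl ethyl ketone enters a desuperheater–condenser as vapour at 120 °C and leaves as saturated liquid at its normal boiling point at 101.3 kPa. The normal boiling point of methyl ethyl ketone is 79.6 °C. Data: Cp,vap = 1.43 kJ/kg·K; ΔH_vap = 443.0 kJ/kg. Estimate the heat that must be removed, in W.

vapour 120→79.6 °C: -57.772 kJ/kg
condensation at 79.6 °C: -443 kJ/kg
Δh = -57.772 + -443 = -500.77 kJ/kg
Q = ṁ·Δh = 2992 kg/h × -500.77 kJ/kg = -1.4983e+06 kJ/h
|Q| = 416.2 kW = 416200 W

Q_c = 416000 W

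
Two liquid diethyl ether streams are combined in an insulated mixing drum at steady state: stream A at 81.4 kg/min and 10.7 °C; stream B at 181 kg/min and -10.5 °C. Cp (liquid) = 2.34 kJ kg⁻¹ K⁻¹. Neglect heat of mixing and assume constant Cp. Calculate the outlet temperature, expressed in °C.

No heat crosses the boundary, so H_out = H_in.
T_out = Σ ṁᵢCp,ᵢTᵢ / Σ ṁᵢCp,ᵢ
      = -2409.1 / 614.02 = -3.9235 °C

T_out = -3.92 °C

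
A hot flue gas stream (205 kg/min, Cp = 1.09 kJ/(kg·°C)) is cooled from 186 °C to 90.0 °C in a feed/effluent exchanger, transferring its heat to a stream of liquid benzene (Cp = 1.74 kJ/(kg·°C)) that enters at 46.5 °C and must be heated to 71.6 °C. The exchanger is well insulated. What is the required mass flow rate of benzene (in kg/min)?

ṁ_c = 491 kg/min

Heat released by hot stream: Q = 205 × 1.09 × (186 − 90.0) = 21451 kJ/min
Energy balance on cold side (adiabatic exchanger): Q = ṁ_c·Cp_c·(T_c,out − T_c,in)
ṁ_c = 21451 / [1.74 × (71.6 − 46.5)] = 491.17 kg/min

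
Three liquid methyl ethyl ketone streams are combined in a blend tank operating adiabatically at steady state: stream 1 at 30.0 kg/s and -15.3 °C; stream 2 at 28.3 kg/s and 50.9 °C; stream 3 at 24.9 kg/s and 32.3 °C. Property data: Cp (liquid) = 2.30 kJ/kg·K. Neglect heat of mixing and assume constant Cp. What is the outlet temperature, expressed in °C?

T_out = 21.5 °C

No heat crosses the boundary, so H_out = H_in.
Σ ṁᵢCp,ᵢTᵢ = 30.0×2.30×-15.3 + 28.3×2.30×50.9 + 24.9×2.30×32.3 = 4107.2
Σ ṁᵢCp,ᵢ = 30.0×2.30 + 28.3×2.30 + 24.9×2.30 = 191.36
T_out = 4107.2 / 191.36 = 21.463 °C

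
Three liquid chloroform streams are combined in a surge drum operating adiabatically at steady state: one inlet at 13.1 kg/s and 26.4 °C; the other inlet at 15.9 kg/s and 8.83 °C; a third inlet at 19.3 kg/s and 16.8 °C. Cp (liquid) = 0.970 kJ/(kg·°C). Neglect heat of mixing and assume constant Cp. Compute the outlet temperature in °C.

T_out = 16.8 °C

No heat crosses the boundary, so H_out = H_in.
T_out = Σ ṁᵢCp,ᵢTᵢ / Σ ṁᵢCp,ᵢ
      = 786.16 / 46.851 = 16.78 °C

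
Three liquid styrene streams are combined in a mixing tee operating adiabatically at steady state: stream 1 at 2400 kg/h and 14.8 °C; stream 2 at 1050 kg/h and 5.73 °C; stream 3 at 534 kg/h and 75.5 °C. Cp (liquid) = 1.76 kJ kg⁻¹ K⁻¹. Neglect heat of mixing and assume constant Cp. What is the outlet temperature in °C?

T_out = 20.5 °C

Adiabatic, steady state ⇒ Σ ṁᵢCp,ᵢ(T_out − Tᵢ) = 0
Σ ṁᵢCp,ᵢTᵢ = 2400×1.76×14.8 + 1050×1.76×5.73 + 534×1.76×75.5 = 144060
Σ ṁᵢCp,ᵢ = 2400×1.76 + 1050×1.76 + 534×1.76 = 7011.8
T_out = 144060 / 7011.8 = 20.546 °C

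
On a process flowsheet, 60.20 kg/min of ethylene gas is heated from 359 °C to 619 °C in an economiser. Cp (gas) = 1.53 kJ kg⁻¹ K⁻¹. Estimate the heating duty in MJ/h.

Q = ṁ·Cp·ΔT = 60.20 × 1.53 × (619 − 359) = 23948 kJ/min
Converting: 23948 / 60 s = 399.13 kW
Heating duty = 1436.9 MJ/h

Q = 1440 MJ/h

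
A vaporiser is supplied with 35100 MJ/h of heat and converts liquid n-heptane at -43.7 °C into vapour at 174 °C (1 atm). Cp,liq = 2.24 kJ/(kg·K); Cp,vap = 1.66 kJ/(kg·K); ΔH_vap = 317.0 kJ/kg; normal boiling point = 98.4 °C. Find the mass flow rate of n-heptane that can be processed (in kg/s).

Δh = 2.24×(98.4−-43.7) + 317.0 + 1.66×(174−98.4) = 760.8 kJ/kg
Q = 35100 MJ/h = 9750 kJ/s = 9750 kJ/s
ṁ = Q/Δh = 9750 / 760.8 = 12.815 kg/s

ṁ = 12.8 kg/s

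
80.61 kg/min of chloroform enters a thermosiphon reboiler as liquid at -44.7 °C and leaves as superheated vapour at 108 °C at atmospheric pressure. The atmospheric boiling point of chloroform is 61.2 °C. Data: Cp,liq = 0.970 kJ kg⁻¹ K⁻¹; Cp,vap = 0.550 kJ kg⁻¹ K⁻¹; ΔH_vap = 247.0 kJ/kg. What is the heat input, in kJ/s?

liquid -44.7→61.2 °C: 102.72 kJ/kg
vaporisation at 61.2 °C: 247 kJ/kg
vapour 61.2→108 °C: 25.74 kJ/kg
Δh = 102.72 + 247 + 25.74 = 375.46 kJ/kg
Q = ṁ·Δh = 80.61 kg/min × 375.46 kJ/kg = 30266 kJ/min
|Q| = 504.43 kW

Q = 504 kJ/s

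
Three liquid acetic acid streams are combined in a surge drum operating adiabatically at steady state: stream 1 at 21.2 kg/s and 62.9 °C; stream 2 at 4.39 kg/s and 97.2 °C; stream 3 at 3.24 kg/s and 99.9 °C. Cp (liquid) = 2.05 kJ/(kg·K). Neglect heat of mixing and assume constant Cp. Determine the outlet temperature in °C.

Adiabatic, steady state ⇒ Σ ṁᵢCp,ᵢ(T_out − Tᵢ) = 0
Σ ṁᵢCp,ᵢTᵢ = 21.2×2.05×62.9 + 4.39×2.05×97.2 + 3.24×2.05×99.9 = 4271.9
Σ ṁᵢCp,ᵢ = 21.2×2.05 + 4.39×2.05 + 3.24×2.05 = 59.101
T_out = 4271.9 / 59.101 = 72.281 °C

T_out = 72.3 °C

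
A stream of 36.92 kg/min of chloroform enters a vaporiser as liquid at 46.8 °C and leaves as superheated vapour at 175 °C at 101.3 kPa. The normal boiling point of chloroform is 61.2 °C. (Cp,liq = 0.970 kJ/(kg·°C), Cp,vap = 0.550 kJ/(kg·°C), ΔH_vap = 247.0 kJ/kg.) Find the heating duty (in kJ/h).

Q = 717000 kJ/h

liquid 46.8→61.2 °C: 13.968 kJ/kg
vaporisation at 61.2 °C: 247 kJ/kg
vapour 61.2→175 °C: 62.59 kJ/kg
Δh = 13.968 + 247 + 62.59 = 323.56 kJ/kg
Q = ṁ·Δh = 36.92 kg/min × 323.56 kJ/kg = 11946 kJ/min
|Q| = 199.1 kW = 716750 kJ/h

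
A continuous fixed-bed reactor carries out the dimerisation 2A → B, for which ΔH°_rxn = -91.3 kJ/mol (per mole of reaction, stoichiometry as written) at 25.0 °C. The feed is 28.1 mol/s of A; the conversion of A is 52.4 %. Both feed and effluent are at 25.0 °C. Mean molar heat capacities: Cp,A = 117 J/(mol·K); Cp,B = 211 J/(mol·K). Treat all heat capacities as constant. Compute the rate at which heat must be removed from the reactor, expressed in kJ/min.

Extent of reaction ξ = 0.524 × 28.1 / 2 = 7.3622 mol/s
Reaction term: ξ·ΔH°_rxn = 7.3622 × -91.3 = -672.17 kJ/s
Q = ΔH = -672.17 kJ/s = -672.17 kW
Heat removed = 40330 kJ/min

Q_out = 40300 kJ/min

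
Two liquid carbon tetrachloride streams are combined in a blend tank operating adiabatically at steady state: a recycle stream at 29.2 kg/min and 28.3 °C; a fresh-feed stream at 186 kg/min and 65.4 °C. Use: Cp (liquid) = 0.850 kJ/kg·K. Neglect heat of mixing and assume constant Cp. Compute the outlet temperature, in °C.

Adiabatic, steady state ⇒ Σ ṁᵢCp,ᵢ(T_out − Tᵢ) = 0
Σ ṁᵢCp,ᵢTᵢ = 29.2×0.850×28.3 + 186×0.850×65.4 = 11042
Σ ṁᵢCp,ᵢ = 29.2×0.850 + 186×0.850 = 182.92
T_out = 11042 / 182.92 = 60.366 °C

T_out = 60.4 °C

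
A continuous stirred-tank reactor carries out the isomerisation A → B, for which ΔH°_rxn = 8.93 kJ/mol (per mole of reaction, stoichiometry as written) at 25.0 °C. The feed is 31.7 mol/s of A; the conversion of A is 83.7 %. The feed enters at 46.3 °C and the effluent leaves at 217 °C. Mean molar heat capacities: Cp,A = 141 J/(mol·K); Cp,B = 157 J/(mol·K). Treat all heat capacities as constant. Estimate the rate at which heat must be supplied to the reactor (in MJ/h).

Q_in = 3890 MJ/h

Extent of reaction ξ = 0.837 × 31.7 = 26.533 mol/s
Reaction term: ξ·ΔH°_rxn = 26.533 × 8.93 = 236.94 kJ/s
Sensible, feed 46.3→25 °C: -95.205 kJ/s
Outlet flows (mol/s): A 5.1671, B 26.533
Sensible, products 25→217 °C: 939.69 kJ/s
Q = ΔH = 1081.4 kJ/s = 1081.4 kW
Heat supplied = 3893.1 MJ/h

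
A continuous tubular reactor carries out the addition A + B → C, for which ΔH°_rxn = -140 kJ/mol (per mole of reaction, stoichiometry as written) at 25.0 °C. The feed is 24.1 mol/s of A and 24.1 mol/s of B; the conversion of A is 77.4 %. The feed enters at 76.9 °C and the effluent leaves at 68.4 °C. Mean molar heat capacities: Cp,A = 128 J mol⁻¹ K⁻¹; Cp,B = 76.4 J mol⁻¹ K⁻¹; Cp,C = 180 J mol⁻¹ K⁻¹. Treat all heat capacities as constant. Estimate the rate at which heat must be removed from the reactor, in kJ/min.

Extent of reaction ξ = 0.774 × 24.1 = 18.653 mol/s
Reaction term: ξ·ΔH°_rxn = 18.653 × -140 = -2611.5 kJ/s
Sensible, feed 76.9→25 °C: -255.66 kJ/s
Outlet flows (mol/s): A 5.4466, B 5.4466, C 18.653
Sensible, products 25→68.4 °C: 194.04 kJ/s
Q = ΔH = -2673.1 kJ/s = -2673.1 kW
Heat removed = 160390 kJ/min

Q_out = 160000 kJ/min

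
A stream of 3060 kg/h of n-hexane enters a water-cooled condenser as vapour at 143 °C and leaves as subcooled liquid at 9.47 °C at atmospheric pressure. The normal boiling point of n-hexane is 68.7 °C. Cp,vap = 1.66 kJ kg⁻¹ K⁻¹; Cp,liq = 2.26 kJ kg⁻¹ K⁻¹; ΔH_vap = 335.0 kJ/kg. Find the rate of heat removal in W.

Q_c = 503000 W

vapour 143→68.7 °C: -123.34 kJ/kg
condensation at 68.7 °C: -335 kJ/kg
liquid 68.7→9.47 °C: -133.86 kJ/kg
Δh = -123.34 + -335 + -133.86 = -592.2 kJ/kg
Q = ṁ·Δh = 3060 kg/h × -592.2 kJ/kg = -1.8121e+06 kJ/h
|Q| = 503.37 kW = 503370 W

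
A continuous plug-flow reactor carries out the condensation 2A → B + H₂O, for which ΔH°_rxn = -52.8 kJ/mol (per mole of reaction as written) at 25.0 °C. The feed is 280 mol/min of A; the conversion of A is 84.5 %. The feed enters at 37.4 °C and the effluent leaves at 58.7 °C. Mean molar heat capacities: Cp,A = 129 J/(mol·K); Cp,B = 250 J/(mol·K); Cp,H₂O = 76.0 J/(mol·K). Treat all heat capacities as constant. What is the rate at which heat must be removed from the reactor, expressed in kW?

Extent of reaction ξ = 0.845 × 280 / 2 = 118.3 mol/min
Reaction term: ξ·ΔH°_rxn = 118.3 × -52.8 = -6246.2 kJ/min
Sensible, feed 37.4→25 °C: -447.89 kJ/min
Outlet flows (mol/min): A 43.4, B 118.3, H₂O 118.3
Sensible, products 25→58.7 °C: 1488.3 kJ/min
Q = ΔH = -5205.8 kJ/min = -86.763 kW
Heat removed = 86.763 kW

Q_out = 86.8 kW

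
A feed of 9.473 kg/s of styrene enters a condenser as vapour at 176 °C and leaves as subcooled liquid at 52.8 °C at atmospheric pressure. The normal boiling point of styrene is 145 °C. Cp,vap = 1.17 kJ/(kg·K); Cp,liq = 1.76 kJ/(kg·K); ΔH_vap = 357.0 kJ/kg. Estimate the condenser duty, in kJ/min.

vapour 176→145 °C: -36.27 kJ/kg
condensation at 145 °C: -357 kJ/kg
liquid 145→52.8 °C: -162.27 kJ/kg
Δh = -36.27 + -357 + -162.27 = -555.54 kJ/kg
Q = ṁ·Δh = 9.473 kg/s × -555.54 kJ/kg = -5262.6 kJ/s
|Q| = 5262.6 kW = 315760 kJ/min

Q_c = 316000 kJ/min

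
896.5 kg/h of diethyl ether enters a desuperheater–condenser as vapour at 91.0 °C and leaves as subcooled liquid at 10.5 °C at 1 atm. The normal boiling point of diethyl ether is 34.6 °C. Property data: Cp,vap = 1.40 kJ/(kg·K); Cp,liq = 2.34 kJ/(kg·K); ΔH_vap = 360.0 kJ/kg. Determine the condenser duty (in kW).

Q_c = 123 kW

vapour 91.0→34.6 °C: -78.96 kJ/kg
condensation at 34.6 °C: -360 kJ/kg
liquid 34.6→10.5 °C: -56.394 kJ/kg
Δh = -78.96 + -360 + -56.394 = -495.35 kJ/kg
Q = ṁ·Δh = 896.5 kg/h × -495.35 kJ/kg = -444080 kJ/h
|Q| = 123.36 kW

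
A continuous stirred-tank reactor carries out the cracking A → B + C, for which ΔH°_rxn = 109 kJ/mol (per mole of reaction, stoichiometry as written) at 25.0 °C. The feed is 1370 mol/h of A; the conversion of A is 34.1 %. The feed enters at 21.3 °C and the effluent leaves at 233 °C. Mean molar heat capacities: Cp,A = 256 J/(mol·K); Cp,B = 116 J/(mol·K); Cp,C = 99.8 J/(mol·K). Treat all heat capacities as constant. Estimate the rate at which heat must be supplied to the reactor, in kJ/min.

Extent of reaction ξ = 0.341 × 1370 = 467.17 mol/h
Reaction term: ξ·ΔH°_rxn = 467.17 × 109 = 50922 kJ/h
Sensible, feed 21.3→25 °C: 1297.7 kJ/h
Outlet flows (mol/h): A 902.83, B 467.17, C 467.17
Sensible, products 25→233 °C: 69043 kJ/h
Q = ΔH = 121260 kJ/h = 33.684 kW
Heat supplied = 2021 kJ/min

Q_in = 2020 kJ/min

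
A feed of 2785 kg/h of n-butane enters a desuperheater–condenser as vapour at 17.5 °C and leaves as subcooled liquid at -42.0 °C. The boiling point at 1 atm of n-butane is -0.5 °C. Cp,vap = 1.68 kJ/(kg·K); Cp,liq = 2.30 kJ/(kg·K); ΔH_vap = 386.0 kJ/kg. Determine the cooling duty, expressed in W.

Q_c = 396000 W

vapour 17.5→-0.5 °C: -30.24 kJ/kg
condensation at -0.5 °C: -386 kJ/kg
liquid -0.5→-42.0 °C: -95.45 kJ/kg
Δh = -30.24 + -386 + -95.45 = -511.69 kJ/kg
Q = ṁ·Δh = 2785 kg/h × -511.69 kJ/kg = -1.4251e+06 kJ/h
|Q| = 395.85 kW = 395850 W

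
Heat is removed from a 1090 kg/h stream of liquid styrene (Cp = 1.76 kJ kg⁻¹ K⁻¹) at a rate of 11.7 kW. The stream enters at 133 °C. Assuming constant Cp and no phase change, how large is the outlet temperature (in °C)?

Q = 11.7 kW = 42120 kJ/h
ΔT = Q/(ṁ·Cp) = 42120/(1090×1.76) = 21.956 K
T_out = 133 − 21.956 = 111.04 °C

T_out = 111 °C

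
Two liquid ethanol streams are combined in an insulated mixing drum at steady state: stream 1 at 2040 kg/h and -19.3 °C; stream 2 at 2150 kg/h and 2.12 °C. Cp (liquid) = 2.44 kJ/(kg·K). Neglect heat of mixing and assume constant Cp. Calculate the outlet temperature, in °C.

Energy balance with Q = 0: Σ ṁᵢCp,ᵢ(T_out − Tᵢ) = 0
T_out = Σ ṁᵢCp,ᵢTᵢ / Σ ṁᵢCp,ᵢ
      = -84946 / 10224 = -8.3088 °C

T_out = -8.31 °C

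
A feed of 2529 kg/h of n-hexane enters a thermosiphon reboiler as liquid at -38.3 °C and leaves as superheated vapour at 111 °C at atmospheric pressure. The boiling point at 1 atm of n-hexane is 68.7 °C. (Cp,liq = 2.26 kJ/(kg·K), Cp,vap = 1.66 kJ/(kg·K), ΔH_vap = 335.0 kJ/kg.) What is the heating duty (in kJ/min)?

liquid -38.3→68.7 °C: 241.82 kJ/kg
vaporisation at 68.7 °C: 335 kJ/kg
vapour 68.7→111 °C: 70.218 kJ/kg
Δh = 241.82 + 335 + 70.218 = 647.04 kJ/kg
Q = ṁ·Δh = 2529 kg/h × 647.04 kJ/kg = 1.6364e+06 kJ/h
|Q| = 454.54 kW = 27273 kJ/min

Q = 27300 kJ/min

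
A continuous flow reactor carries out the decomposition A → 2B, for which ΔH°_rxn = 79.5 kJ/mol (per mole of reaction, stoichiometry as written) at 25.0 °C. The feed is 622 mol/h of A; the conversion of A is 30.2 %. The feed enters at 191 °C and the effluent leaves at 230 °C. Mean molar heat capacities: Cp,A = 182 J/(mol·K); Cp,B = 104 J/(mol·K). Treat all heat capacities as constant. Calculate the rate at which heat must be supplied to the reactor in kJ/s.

Extent of reaction ξ = 0.302 × 622 = 187.84 mol/h
Reaction term: ξ·ΔH°_rxn = 187.84 × 79.5 = 14934 kJ/h
Sensible, feed 191→25 °C: -18792 kJ/h
Outlet flows (mol/h): A 434.16, B 375.69
Sensible, products 25→230 °C: 24208 kJ/h
Q = ΔH = 20350 kJ/h = 5.6527 kW
Heat supplied = 5.6527 kJ/s

Q_in = 5.65 kJ/s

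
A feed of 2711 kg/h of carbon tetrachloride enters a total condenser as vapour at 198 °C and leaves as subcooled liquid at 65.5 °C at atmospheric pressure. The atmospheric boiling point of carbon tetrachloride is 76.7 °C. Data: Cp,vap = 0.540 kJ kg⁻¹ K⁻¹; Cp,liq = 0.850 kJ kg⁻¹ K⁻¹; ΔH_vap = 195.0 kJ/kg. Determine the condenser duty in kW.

Q_c = 203 kW

vapour 198→76.7 °C: -65.502 kJ/kg
condensation at 76.7 °C: -195 kJ/kg
liquid 76.7→65.5 °C: -9.52 kJ/kg
Δh = -65.502 + -195 + -9.52 = -270.02 kJ/kg
Q = ṁ·Δh = 2711 kg/h × -270.02 kJ/kg = -732030 kJ/h
|Q| = 203.34 kW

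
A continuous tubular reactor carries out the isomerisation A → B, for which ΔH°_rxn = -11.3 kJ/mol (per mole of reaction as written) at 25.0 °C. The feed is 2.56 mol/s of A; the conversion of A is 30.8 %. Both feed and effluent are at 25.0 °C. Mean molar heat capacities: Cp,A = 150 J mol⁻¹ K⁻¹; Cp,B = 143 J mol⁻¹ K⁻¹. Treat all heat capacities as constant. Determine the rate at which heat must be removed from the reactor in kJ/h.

Extent of reaction ξ = 0.308 × 2.56 = 0.78848 mol/s
Reaction term: ξ·ΔH°_rxn = 0.78848 × -11.3 = -8.9098 kJ/s
Q = ΔH = -8.9098 kJ/s = -8.9098 kW
Heat removed = 32075 kJ/h

Q_out = 32100 kJ/h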